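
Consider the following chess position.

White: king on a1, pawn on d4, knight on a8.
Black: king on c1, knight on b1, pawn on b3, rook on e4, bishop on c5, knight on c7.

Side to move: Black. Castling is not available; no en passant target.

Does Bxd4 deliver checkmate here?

After Bxd4: white king on a1; in check: yes, from the black bishop on d4.
King squares — b1: attacked by Kc1; a2: attacked by Pb3; b2: attacked by Kc1.
White has no legal moves → checkmate.

yes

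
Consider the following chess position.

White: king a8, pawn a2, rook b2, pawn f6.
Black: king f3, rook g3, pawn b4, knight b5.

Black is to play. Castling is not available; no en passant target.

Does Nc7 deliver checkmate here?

no

After Nc7: white king on a8; in check: yes, from the black knight on c7.
White has 3 legal replies: Kb8, Kb7, Ka7.
In check but a legal move exists → not checkmate.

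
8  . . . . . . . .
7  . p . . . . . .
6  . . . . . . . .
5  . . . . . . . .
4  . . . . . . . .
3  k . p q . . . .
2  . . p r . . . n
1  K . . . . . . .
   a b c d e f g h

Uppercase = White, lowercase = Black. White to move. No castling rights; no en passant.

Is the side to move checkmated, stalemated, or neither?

White to move; white king on a1.
In check: no.
King squares — b1: attacked by Pc2; a2: attacked by Ka3; b2: attacked by Ka3.
Legal moves for White: none.
Not in check and no legal moves → stalemate.

stalemate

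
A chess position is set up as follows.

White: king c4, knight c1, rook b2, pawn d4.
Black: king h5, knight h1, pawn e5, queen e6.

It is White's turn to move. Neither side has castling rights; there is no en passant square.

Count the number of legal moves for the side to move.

White to move; king on c4.
In check: yes, from the black queen on e6.
Legal moves: Kc5, Kb5, Kb4, Kd3, Kc3, d5.
Count: 6.

6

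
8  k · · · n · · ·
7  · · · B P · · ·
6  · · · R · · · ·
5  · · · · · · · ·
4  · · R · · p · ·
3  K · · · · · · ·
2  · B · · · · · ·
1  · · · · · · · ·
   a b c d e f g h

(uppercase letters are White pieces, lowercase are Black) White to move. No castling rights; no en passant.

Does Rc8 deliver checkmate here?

no

After Rc8: black king on a8; in check: yes, from the white rook on c8.
Black has 2 legal replies: Kb7, Ka7.
In check but a legal move exists → not checkmate.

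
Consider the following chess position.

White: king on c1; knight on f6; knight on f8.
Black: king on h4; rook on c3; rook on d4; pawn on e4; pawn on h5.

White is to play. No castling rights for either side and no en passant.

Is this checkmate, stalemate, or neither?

White to move; white king on c1.
In check: yes, from the black rook on c3.
Legal moves for White: Kb2, Kb1.
White is in check but has 2 legal moves → neither.

neither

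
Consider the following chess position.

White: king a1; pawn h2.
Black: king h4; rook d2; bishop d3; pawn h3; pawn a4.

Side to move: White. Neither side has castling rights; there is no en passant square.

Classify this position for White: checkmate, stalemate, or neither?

stalemate

White to move; white king on a1.
In check: no.
King squares — b1: attacked by Bd3; a2: attacked by Rd2; b2: attacked by Rd2.
Legal moves for White: none.
Not in check and no legal moves → stalemate.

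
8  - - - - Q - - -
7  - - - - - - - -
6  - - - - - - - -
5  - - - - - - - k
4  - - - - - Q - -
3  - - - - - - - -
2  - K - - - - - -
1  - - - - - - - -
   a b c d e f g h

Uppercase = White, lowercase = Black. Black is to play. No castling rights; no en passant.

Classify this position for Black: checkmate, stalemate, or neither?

Black to move; black king on h5.
In check: yes, from the white queen on e8.
King squares — g4: attacked by Qf4; h4: attacked by Qf4; g5: attacked by Qf4; g6: attacked by Qe8; h6: attacked by Qf4.
Legal moves for Black: none.
In check with no legal moves → checkmate.

checkmate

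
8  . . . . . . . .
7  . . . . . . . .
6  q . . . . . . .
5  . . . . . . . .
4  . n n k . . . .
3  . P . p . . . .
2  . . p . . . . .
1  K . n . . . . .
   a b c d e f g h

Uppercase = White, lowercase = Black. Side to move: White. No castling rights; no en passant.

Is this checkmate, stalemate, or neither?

White to move; white king on a1.
In check: yes, from the black queen on a6.
King squares — b1: attacked by Pc2; a2: attacked by Nc1; b2: attacked by Nc4.
Legal moves for White: none.
In check with no legal moves → checkmate.

checkmate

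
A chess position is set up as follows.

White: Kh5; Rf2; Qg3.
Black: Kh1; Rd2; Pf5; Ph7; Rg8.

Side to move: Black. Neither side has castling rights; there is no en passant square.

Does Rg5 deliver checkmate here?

After Rg5: white king on h5; in check: yes, from the black rook on g5.
White has 4 legal replies: Kh6, Kxg5, Kh4, Qxg5.
In check but a legal move exists → not checkmate.

no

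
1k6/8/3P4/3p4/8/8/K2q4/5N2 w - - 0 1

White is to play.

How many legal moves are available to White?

5

White to move; king on a2.
In check: yes, from the black queen on d2.
Legal moves: Kb3, Ka3, Kb1, Ka1, Nxd2.
Count: 5.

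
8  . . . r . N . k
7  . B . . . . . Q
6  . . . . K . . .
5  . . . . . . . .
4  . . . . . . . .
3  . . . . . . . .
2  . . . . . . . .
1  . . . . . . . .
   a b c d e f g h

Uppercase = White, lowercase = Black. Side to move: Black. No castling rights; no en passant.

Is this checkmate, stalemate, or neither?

Black to move; black king on h8.
In check: yes, from the white queen on h7.
King squares — g7: attacked by Qh7; h7: attacked by Nf8; g8: attacked by Qh7.
Legal moves for Black: none.
In check with no legal moves → checkmate.

checkmate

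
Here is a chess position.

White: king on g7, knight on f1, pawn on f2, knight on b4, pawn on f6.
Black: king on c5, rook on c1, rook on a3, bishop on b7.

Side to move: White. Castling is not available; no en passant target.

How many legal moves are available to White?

White to move; king on g7.
In check: no.
Legal moves: Kh8, Kg8, Kf8, Kh7, Kf7, Kh6, Kg6, Nc6, Na6+, Nd5, Nd3+, Nc2, Na2, Ng3, Ne3, Nh2, Nd2, f7, f3, f4.
Count: 20.

20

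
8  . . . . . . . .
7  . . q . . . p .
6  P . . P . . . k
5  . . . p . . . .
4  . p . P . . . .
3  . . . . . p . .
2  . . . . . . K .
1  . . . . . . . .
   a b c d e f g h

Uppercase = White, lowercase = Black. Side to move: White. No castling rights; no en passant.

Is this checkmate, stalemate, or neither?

neither

White to move; white king on g2.
In check: yes, from the black pawn on f3.
Legal moves for White: Kh3, Kg3, Kxf3, Kh2, Kf2, Kh1, Kg1, Kf1.
White is in check but has 8 legal moves → neither.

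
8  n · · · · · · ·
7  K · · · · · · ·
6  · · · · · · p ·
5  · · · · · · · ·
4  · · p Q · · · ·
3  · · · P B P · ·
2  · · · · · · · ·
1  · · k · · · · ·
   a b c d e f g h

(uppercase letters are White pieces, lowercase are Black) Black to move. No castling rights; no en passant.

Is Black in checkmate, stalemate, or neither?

Black to move; black king on c1.
In check: yes, from the white bishop on e3.
King squares — b1: available; d1: available; b2: attacked by Qd4; c2: available; d2: attacked by Be3.
Legal moves for Black: Kc2, Kd1, Kb1.
Black is in check but has 3 legal moves → neither.

neither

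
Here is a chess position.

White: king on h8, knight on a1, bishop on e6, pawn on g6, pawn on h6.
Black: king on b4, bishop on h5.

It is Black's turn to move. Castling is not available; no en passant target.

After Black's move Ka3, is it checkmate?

no

After Ka3: white king on h8; in check: no.
White is not in check, so this cannot be checkmate.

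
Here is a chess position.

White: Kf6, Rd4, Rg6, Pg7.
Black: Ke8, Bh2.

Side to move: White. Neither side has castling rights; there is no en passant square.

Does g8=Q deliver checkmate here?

After g8=Q: black king on e8; in check: yes, from the white queen on g8.
King squares — d7: attacked by Rd4; e7: attacked by Kf6; f7: attacked by Kf6; d8: attacked by Rd4; f8: attacked by Qg8.
Black has no legal moves → checkmate.

yes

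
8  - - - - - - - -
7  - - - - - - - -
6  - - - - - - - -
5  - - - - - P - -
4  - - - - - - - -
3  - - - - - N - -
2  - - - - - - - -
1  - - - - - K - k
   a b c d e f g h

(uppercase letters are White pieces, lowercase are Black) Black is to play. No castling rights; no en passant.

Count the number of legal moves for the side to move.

Black to move; king on h1.
In check: no.
Legal moves: none.
Count: 0.

0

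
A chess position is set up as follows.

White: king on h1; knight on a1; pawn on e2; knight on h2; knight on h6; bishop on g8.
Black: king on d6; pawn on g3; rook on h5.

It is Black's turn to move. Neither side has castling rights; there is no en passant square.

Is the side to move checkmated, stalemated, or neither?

neither

Black to move; black king on d6.
In check: no.
Legal moves for Black include: Ke7, Kd7, Kc7, Kc6, Ke5, Kc5, Rxh6, Rg5, Rf5, Re5, Rd5, Rc5, Rb5, Ra5, Rh4, Rh3, Rxh2+, gxh2, ... (list truncated; more exist).
Black has legal moves and is not in check → neither.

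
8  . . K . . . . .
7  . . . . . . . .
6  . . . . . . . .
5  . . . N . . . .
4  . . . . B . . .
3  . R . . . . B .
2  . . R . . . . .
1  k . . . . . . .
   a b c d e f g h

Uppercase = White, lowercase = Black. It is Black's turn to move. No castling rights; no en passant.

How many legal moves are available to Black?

0

Black to move; king on a1.
In check: no.
Legal moves: none.
Count: 0.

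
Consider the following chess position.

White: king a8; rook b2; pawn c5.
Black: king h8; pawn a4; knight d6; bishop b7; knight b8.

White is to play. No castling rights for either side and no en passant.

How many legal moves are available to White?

3

White to move; king on a8.
In check: yes, from the black bishop on b7.
Legal moves: Kxb8, Ka7, Rxb7.
Count: 3.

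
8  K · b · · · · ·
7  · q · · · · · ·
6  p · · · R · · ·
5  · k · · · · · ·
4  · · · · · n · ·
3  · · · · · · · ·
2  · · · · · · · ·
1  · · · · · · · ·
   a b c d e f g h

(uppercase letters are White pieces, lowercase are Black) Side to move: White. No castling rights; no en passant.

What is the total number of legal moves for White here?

0

White to move; king on a8.
In check: yes, from the black queen on b7.
Legal moves: none.
Count: 0.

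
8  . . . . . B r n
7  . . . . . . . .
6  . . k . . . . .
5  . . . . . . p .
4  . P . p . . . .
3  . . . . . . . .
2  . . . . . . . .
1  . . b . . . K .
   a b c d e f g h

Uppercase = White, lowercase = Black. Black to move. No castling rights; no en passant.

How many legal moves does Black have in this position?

Black to move; king on c6.
In check: no.
Legal moves: Nf7, Ng6, Rxf8, Rg7, Rg6, Kd7, Kc7, Kb7, Kb6, Kd5, Kb5, Bf4, Be3+, Ba3, Bd2, Bb2, g4, d3.
Count: 18.

18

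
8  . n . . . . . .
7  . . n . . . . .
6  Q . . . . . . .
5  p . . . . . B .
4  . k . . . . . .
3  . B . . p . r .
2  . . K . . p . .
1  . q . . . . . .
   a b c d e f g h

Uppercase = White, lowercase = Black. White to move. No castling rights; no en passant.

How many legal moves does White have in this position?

White to move; king on c2.
In check: yes, from the black queen on b1.
Legal moves: Kxb1.
Count: 1.

1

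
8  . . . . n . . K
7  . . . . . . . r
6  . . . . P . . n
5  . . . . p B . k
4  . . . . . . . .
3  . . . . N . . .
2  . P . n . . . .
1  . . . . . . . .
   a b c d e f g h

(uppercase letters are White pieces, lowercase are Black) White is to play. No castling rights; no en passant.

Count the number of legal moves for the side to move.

2

White to move; king on h8.
In check: yes, from the black rook on h7.
Legal moves: Kxh7, Bxh7.
Count: 2.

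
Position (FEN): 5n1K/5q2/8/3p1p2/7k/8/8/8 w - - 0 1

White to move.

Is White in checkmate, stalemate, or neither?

White to move; white king on h8.
In check: no.
King squares — g7: attacked by Qf7; h7: attacked by Qf7; g8: attacked by Qf7.
Legal moves for White: none.
Not in check and no legal moves → stalemate.

stalemate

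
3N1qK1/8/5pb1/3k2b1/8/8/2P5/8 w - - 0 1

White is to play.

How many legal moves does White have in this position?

1

White to move; king on g8.
In check: yes, from the black queen on f8.
Legal moves: Kxf8.
Count: 1.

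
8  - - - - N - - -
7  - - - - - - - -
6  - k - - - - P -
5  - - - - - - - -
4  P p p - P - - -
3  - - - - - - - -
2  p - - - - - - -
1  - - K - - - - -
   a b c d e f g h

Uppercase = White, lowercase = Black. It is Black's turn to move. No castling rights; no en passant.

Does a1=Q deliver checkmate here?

After a1=Q: white king on c1; in check: yes, from the black queen on a1.
White has 2 legal replies: Kd2, Kc2.
In check but a legal move exists → not checkmate.

no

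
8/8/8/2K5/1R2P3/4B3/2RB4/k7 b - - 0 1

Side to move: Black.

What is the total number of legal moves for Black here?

0

Black to move; king on a1.
In check: no.
Legal moves: none.
Count: 0.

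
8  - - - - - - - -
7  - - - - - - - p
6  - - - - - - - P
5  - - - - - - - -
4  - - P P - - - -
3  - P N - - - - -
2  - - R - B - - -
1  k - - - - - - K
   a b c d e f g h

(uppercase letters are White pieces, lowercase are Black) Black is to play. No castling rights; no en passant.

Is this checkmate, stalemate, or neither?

stalemate

Black to move; black king on a1.
In check: no.
King squares — b1: attacked by Nc3; a2: attacked by Rc2; b2: attacked by Rc2.
Legal moves for Black: none.
Not in check and no legal moves → stalemate.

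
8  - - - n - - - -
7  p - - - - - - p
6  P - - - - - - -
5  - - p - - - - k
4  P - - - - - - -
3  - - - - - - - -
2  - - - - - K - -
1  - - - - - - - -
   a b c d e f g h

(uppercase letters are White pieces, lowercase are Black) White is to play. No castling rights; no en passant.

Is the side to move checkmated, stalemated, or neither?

White to move; white king on f2.
In check: no.
Legal moves for White: Kg3, Kf3, Ke3, Kg2, Ke2, Kg1, Kf1, Ke1, a5.
White has 9 legal moves and is not in check → neither.

neither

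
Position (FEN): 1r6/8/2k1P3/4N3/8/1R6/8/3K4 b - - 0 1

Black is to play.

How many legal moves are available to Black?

4

Black to move; king on c6.
In check: yes, from the white knight on e5.
Legal moves: Kc7, Kd6, Kd5, Kc5.
Count: 4.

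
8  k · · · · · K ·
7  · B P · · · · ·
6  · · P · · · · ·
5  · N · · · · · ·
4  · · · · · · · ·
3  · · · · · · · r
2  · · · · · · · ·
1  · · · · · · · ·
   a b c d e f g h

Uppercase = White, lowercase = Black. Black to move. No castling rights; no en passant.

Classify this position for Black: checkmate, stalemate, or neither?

Black to move; black king on a8.
In check: yes, from the white bishop on b7.
King squares — a7: attacked by Nb5; b7: attacked by Pc6; b8: attacked by Pc7.
Legal moves for Black: none.
In check with no legal moves → checkmate.

checkmate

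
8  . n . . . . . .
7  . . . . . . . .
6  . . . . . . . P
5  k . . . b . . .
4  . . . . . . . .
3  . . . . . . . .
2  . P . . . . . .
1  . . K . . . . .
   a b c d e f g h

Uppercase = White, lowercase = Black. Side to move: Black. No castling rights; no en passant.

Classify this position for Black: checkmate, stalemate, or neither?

Black to move; black king on a5.
In check: no.
Legal moves for Black include: Nd7, Nc6, Na6, Bh8, Bg7, Bc7, Bf6, Bd6, Bf4+, Bd4, Bg3, Bc3, Bh2, Bxb2+, Kb6, Ka6, Kb5, Kb4, ... (list truncated; more exist).
Black has legal moves and is not in check → neither.

neither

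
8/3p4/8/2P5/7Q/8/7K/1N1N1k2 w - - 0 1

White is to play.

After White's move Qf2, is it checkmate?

After Qf2: black king on f1; in check: yes, from the white queen on f2.
King squares — e1: attacked by Qf2; g1: attacked by Qf2; e2: attacked by Qf2; f2: attacked by Nd1; g2: attacked by Qf2.
Black has no legal moves → checkmate.

yes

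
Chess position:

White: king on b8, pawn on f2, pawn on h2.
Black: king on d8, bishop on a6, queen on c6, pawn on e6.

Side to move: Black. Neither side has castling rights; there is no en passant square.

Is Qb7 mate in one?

After Qb7: white king on b8; in check: yes, from the black queen on b7.
King squares — a7: attacked by Qb7; b7: attacked by Ba6; c7: attacked by Qb7; a8: attacked by Qb7; c8: attacked by Qb7.
White has no legal moves → checkmate.

yes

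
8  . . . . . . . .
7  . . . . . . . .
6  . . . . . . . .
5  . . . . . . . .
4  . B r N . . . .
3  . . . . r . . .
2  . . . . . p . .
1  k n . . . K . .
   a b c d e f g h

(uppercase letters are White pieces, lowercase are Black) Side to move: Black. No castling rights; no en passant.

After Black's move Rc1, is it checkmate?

no

After Rc1: white king on f1; in check: yes, from the black rook on c1.
White has 3 legal replies: Kg2, Kxf2, Be1.
In check but a legal move exists → not checkmate.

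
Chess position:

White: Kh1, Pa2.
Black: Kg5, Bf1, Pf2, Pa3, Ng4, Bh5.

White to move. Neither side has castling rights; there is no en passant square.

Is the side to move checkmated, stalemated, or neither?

stalemate

White to move; white king on h1.
In check: no.
King squares — g1: attacked by Pf2; g2: attacked by Bf1; h2: attacked by Ng4.
Legal moves for White: none.
Not in check and no legal moves → stalemate.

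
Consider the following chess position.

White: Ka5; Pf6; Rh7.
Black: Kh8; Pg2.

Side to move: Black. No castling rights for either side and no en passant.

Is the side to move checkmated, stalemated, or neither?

Black to move; black king on h8.
In check: yes, from the white rook on h7.
Legal moves for Black: Kg8, Kxh7.
Black is in check but has 2 legal moves → neither.

neither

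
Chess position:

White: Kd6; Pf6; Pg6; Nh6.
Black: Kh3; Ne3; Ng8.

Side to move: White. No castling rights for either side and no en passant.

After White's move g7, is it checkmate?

no

After g7: black king on h3; in check: no.
Black is not in check, so this cannot be checkmate.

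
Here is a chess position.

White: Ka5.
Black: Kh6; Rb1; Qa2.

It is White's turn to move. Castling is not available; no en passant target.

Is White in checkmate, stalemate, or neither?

White to move; white king on a5.
In check: yes, from the black queen on a2.
King squares — a4: attacked by Qa2; b4: attacked by Rb1; b5: attacked by Rb1; a6: attacked by Qa2; b6: attacked by Rb1.
Legal moves for White: none.
In check with no legal moves → checkmate.

checkmate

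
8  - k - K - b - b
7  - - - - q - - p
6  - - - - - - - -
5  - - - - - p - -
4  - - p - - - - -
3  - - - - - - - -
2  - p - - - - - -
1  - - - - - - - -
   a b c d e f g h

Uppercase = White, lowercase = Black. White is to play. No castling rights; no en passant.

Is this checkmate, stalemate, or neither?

White to move; white king on d8.
In check: yes, from the black queen on e7.
King squares — c7: attacked by Qe7; d7: attacked by Qe7; e7: attacked by Bf8; c8: attacked by Kb8; e8: attacked by Qe7.
Legal moves for White: none.
In check with no legal moves → checkmate.

checkmate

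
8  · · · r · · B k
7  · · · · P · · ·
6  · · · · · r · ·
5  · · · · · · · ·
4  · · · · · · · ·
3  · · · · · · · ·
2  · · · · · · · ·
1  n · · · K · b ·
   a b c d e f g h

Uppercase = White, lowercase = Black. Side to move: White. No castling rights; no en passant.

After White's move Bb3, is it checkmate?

no

After Bb3: black king on h8; in check: no.
Black is not in check, so this cannot be checkmate.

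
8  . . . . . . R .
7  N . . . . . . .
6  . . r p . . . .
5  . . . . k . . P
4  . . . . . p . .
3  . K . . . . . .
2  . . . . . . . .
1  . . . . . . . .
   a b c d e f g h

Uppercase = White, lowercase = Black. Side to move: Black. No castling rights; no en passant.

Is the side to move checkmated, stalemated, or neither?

Black to move; black king on e5.
In check: no.
Legal moves for Black: Rc8, Rc7, Rb6+, Ra6, Rc5, Rc4, Rc3+, Rc2, Rc1, Kf6, Ke6, Kf5, Kd5, Ke4, Kd4, d5, f3.
Black has 17 legal moves and is not in check → neither.

neither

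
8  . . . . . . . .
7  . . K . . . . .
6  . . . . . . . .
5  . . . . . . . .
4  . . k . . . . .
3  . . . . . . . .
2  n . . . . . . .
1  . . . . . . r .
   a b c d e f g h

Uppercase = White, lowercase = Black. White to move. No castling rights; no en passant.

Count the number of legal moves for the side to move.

8

White to move; king on c7.
In check: no.
Legal moves: Kd8, Kc8, Kb8, Kd7, Kb7, Kd6, Kc6, Kb6.
Count: 8.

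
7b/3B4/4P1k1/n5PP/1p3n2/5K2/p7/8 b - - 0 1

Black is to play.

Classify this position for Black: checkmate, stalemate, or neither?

Black to move; black king on g6.
In check: yes, from the white pawn on h5.
Legal moves for Black: Kh7, Kg7, Kxh5, Kxg5, Kf5, Nxh5.
Black is in check but has 6 legal moves → neither.

neither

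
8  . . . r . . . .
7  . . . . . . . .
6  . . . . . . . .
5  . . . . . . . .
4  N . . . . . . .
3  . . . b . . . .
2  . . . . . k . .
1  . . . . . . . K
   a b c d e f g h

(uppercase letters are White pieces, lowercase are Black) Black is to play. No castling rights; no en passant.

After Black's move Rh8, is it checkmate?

yes

After Rh8: white king on h1; in check: yes, from the black rook on h8.
King squares — g1: attacked by Kf2; g2: attacked by Kf2; h2: attacked by Rh8.
White has no legal moves → checkmate.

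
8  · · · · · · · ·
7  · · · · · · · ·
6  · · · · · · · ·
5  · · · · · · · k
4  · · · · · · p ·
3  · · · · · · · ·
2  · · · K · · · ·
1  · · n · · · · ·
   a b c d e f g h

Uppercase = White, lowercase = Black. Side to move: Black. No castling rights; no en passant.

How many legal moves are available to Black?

9

Black to move; king on h5.
In check: no.
Legal moves: Kh6, Kg6, Kg5, Kh4, Nd3, Nb3+, Ne2, Na2, g3.
Count: 9.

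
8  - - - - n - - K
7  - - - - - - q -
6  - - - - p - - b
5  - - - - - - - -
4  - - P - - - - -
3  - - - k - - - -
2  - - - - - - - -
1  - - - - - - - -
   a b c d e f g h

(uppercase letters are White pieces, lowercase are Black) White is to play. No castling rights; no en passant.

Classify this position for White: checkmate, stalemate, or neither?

checkmate

White to move; white king on h8.
In check: yes, from the black queen on g7.
King squares — g7: attacked by Bh6; h7: attacked by Qg7; g8: attacked by Qg7.
Legal moves for White: none.
In check with no legal moves → checkmate.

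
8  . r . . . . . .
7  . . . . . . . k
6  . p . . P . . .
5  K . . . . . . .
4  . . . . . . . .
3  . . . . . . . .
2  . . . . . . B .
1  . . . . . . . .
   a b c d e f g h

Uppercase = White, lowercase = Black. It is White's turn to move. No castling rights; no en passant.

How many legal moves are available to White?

4

White to move; king on a5.
In check: yes, from the black pawn on b6.
Legal moves: Ka6, Kb5, Kb4, Ka4.
Count: 4.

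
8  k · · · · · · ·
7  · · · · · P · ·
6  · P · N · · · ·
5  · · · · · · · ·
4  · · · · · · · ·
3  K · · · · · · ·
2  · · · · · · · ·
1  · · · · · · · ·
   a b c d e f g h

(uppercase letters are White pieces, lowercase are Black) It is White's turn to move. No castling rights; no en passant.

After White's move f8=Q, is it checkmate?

After f8=Q: black king on a8; in check: yes, from the white queen on f8.
King squares — a7: attacked by Pb6; b7: attacked by Nd6; b8: attacked by Qf8.
Black has no legal moves → checkmate.

yes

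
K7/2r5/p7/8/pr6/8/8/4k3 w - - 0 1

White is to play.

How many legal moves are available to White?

0

White to move; king on a8.
In check: no.
Legal moves: none.
Count: 0.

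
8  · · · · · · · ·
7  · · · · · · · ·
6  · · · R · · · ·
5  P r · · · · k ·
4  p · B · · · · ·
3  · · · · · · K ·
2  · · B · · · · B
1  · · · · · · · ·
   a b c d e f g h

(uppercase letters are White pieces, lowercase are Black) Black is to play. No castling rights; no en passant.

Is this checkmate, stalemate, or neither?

Black to move; black king on g5.
In check: no.
Legal moves for Black: Kh5, Rb8, Rb7, Rb6, Rf5, Re5, Rd5, Rc5, Rxa5, Rb4, Rb3+, Rb2, Rb1, a3.
Black has 14 legal moves and is not in check → neither.

neither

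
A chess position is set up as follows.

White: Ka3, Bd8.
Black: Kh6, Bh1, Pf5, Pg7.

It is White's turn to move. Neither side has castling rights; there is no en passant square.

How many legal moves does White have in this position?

White to move; king on a3.
In check: no.
Legal moves: Be7, Bc7, Bf6, Bb6, Bg5+, Ba5, Bh4, Kb4, Ka4, Kb3, Kb2, Ka2.
Count: 12.

12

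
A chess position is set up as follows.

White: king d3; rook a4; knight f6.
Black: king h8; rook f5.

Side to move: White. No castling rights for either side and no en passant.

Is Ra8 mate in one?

no

After Ra8: black king on h8; in check: yes, from the white rook on a8.
Black has 1 legal reply: Kg7.
In check but a legal move exists → not checkmate.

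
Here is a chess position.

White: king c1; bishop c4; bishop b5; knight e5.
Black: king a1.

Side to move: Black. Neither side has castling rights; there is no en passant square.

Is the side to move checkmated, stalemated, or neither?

stalemate

Black to move; black king on a1.
In check: no.
King squares — b1: attacked by Kc1; a2: attacked by Bc4; b2: attacked by Kc1.
Legal moves for Black: none.
Not in check and no legal moves → stalemate.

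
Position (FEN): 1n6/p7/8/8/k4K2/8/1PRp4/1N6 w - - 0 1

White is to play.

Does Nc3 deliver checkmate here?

After Nc3: black king on a4; in check: yes, from the white knight on c3.
Black has 3 legal replies: Ka5, Kb4, Kb3.
In check but a legal move exists → not checkmate.

no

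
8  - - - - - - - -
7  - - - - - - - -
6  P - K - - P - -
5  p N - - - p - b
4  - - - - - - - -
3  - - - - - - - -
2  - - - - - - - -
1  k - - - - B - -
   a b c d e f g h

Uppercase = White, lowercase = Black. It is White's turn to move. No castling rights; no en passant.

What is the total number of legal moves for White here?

White to move; king on c6.
In check: no.
Legal moves: Kd7, Kc7, Kb7, Kd6, Kb6, Kd5, Kc5, Nc7, Na7, Nd6, Nd4, Nc3, Na3, Bc4, Bh3, Bd3, Bg2, Be2, f7, a7.
Count: 20.

20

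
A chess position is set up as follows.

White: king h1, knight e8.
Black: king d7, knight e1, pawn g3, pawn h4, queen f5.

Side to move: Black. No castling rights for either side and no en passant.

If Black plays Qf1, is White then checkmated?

After Qf1: white king on h1; in check: yes, from the black queen on f1.
King squares — g1: attacked by Qf1; g2: attacked by Ne1; h2: attacked by Pg3.
White has no legal moves → checkmate.

yes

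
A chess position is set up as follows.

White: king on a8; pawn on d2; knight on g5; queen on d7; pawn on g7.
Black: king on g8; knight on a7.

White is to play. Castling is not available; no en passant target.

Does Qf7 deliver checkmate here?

yes

After Qf7: black king on g8; in check: yes, from the white queen on f7.
King squares — f7: attacked by Ng5; g7: attacked by Qf7; h7: attacked by Ng5; f8: attacked by Qf7; h8: attacked by Pg7.
Black has no legal moves → checkmate.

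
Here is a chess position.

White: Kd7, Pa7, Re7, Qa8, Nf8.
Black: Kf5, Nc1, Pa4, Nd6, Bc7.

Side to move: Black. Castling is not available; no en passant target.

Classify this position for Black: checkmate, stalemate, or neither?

Black to move; black king on f5.
In check: no.
Legal moves for Black include: Bd8, Bb8, Bb6, Ba5, Ne8, Nc8, Nf7, Nb7, Nb5, Ne4, Nc4, Kf6, Kg5, Kg4, Kf4, Nd3, Nb3, Ne2, ... (list truncated; more exist).
Black has legal moves and is not in check → neither.

neither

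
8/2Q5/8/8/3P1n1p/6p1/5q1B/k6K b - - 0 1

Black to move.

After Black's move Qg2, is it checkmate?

yes

After Qg2: white king on h1; in check: yes, from the black queen on g2.
King squares — g1: attacked by Qg2; g2: attacked by Nf4; h2: own bishop.
White has no legal moves → checkmate.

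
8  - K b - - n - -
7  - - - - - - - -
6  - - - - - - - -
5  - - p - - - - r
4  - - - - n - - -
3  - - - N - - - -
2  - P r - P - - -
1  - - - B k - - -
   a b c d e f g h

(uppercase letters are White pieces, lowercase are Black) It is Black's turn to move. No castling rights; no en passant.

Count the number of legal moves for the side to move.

Black to move; king on e1.
In check: yes, from the white knight on d3.
Legal moves: Kd2, Kf1, Kxd1.
Count: 3.

3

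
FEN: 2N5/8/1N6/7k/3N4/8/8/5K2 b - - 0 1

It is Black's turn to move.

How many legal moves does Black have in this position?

5

Black to move; king on h5.
In check: no.
Legal moves: Kh6, Kg6, Kg5, Kh4, Kg4.
Count: 5.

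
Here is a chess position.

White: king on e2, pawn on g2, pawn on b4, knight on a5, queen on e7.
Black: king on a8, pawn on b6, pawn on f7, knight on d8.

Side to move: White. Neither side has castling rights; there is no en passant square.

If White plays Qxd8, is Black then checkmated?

no

After Qxd8: black king on a8; in check: yes, from the white queen on d8.
Black has 1 legal reply: Ka7.
In check but a legal move exists → not checkmate.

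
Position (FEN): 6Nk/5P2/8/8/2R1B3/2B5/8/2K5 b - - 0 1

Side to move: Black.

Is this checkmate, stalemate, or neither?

checkmate

Black to move; black king on h8.
In check: yes, from the white bishop on c3.
King squares — g7: attacked by Bc3; h7: attacked by Be4; g8: attacked by Pf7.
Legal moves for Black: none.
In check with no legal moves → checkmate.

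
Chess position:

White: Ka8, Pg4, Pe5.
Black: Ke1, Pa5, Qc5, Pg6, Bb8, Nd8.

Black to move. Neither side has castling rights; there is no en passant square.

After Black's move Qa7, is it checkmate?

After Qa7: white king on a8; in check: yes, from the black queen on a7.
King squares — a7: attacked by Bb8; b7: attacked by Qa7; b8: attacked by Qa7.
White has no legal moves → checkmate.

yes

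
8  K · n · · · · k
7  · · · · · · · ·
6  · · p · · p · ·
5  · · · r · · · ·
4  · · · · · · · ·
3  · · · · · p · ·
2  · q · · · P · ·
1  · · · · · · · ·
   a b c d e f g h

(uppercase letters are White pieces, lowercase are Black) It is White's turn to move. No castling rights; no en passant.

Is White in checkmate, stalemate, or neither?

stalemate

White to move; white king on a8.
In check: no.
King squares — a7: attacked by Nc8; b7: attacked by Qb2; b8: attacked by Qb2.
Legal moves for White: none.
Not in check and no legal moves → stalemate.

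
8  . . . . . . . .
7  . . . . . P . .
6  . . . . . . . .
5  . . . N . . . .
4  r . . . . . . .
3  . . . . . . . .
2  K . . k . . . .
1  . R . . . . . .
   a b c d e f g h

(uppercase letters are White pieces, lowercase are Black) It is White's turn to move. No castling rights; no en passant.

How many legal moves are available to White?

2

White to move; king on a2.
In check: yes, from the black rook on a4.
Legal moves: Kb3, Kb2.
Count: 2.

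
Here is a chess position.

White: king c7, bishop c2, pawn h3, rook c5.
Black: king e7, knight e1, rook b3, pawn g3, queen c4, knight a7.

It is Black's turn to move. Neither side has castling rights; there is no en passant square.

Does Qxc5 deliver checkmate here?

yes

After Qxc5: white king on c7; in check: yes, from the black queen on c5.
King squares — b6: attacked by Rb3; c6: attacked by Qc5; d6: attacked by Qc5; b7: attacked by Rb3; d7: attacked by Ke7; b8: attacked by Rb3; c8: attacked by Qc5; d8: attacked by Ke7.
White has no legal moves → checkmate.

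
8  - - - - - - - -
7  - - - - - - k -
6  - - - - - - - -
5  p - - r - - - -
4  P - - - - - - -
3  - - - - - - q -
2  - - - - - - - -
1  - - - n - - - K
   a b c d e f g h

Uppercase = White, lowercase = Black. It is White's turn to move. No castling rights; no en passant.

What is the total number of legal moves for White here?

White to move; king on h1.
In check: no.
Legal moves: none.
Count: 0.

0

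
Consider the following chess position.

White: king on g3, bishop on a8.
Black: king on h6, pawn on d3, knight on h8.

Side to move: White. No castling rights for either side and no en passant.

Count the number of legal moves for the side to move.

White to move; king on g3.
In check: no.
Legal moves: Bb7, Bc6, Bd5, Be4, Bf3, Bg2, Bh1, Kh4, Kg4, Kf4, Kh3, Kf3, Kh2, Kg2, Kf2.
Count: 15.

15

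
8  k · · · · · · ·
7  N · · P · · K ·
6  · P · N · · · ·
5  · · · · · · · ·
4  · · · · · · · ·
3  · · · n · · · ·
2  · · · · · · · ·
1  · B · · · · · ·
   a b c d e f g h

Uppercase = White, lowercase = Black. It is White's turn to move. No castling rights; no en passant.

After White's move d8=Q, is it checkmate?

yes

After d8=Q: black king on a8; in check: yes, from the white queen on d8.
King squares — a7: attacked by Pb6; b7: attacked by Nd6; b8: attacked by Qd8.
Black has no legal moves → checkmate.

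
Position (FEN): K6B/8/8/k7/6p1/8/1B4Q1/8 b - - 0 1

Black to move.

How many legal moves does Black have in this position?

6

Black to move; king on a5.
In check: no.
Legal moves: Kb6, Ka6, Kb5, Kb4, Ka4, g3.
Count: 6.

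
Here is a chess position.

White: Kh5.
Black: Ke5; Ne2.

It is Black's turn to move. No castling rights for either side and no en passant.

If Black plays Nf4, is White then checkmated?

After Nf4: white king on h5; in check: yes, from the black knight on f4.
White has 4 legal replies: Kh6, Kg5, Kh4, Kg4.
In check but a legal move exists → not checkmate.

no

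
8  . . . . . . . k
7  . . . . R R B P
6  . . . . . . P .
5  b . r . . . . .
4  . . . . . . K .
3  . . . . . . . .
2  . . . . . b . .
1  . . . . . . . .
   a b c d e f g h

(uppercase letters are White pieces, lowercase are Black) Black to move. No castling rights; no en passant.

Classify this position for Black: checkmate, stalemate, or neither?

checkmate

Black to move; black king on h8.
In check: yes, from the white bishop on g7.
King squares — g7: attacked by Rf7; h7: attacked by Pg6; g8: attacked by Ph7.
Legal moves for Black: none.
In check with no legal moves → checkmate.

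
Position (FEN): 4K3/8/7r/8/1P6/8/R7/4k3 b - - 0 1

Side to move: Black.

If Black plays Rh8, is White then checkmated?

After Rh8: white king on e8; in check: yes, from the black rook on h8.
White has 3 legal replies: Kf7, Ke7, Kd7.
In check but a legal move exists → not checkmate.

no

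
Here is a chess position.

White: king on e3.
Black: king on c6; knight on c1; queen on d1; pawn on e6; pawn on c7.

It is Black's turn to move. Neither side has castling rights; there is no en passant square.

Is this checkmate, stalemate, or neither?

Black to move; black king on c6.
In check: no.
Legal moves for Black include: Kd7, Kb7, Kd6, Kb6, Kd5, Kc5, Kb5, Qd8, Qd7, Qd6, Qh5, Qd5, Qg4, Qd4+, Qa4, Qf3+, Qd3+, Qb3+, ... (list truncated; more exist).
Black has legal moves and is not in check → neither.

neither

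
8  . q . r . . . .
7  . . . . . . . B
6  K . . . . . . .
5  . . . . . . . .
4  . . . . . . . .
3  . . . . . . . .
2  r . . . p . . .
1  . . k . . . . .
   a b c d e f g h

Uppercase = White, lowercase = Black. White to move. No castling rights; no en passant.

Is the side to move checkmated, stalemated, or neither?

checkmate

White to move; white king on a6.
In check: yes, from the black rook on a2.
King squares — a5: attacked by Ra2; b5: attacked by Qb8; b6: attacked by Qb8; a7: attacked by Ra2; b7: attacked by Qb8.
Legal moves for White: none.
In check with no legal moves → checkmate.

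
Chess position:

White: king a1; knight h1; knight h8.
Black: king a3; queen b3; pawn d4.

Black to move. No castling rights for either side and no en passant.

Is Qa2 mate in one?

After Qa2: white king on a1; in check: yes, from the black queen on a2.
King squares — b1: attacked by Qa2; a2: attacked by Ka3; b2: attacked by Qa2.
White has no legal moves → checkmate.

yes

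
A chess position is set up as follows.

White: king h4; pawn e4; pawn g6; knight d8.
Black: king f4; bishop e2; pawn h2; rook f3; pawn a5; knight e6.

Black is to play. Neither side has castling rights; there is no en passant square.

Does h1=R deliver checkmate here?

After h1=R: white king on h4; in check: yes, from the black rook on h1.
King squares — g3: attacked by Rf3; h3: attacked by Rh1; g4: attacked by Kf4; g5: attacked by Kf4; h5: attacked by Rh1.
White has no legal moves → checkmate.

yes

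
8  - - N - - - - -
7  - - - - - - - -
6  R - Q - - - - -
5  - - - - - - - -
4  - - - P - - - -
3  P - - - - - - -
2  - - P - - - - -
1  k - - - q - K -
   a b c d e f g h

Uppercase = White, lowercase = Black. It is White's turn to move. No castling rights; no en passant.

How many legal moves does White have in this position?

2

White to move; king on g1.
In check: yes, from the black queen on e1.
Legal moves: Kh2, Kg2.
Count: 2.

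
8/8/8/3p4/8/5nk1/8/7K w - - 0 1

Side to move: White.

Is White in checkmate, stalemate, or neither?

stalemate

White to move; white king on h1.
In check: no.
King squares — g1: attacked by Nf3; g2: attacked by Kg3; h2: attacked by Nf3.
Legal moves for White: none.
Not in check and no legal moves → stalemate.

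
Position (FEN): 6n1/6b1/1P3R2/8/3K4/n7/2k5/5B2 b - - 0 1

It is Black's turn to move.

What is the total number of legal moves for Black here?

Black to move; king on c2.
In check: no.
Legal moves: Ne7, Nh6, Nxf6, Bh8, Bf8, Bh6, Bxf6+, Nb5+, Nc4, Nb1, Kb3, Kd2, Kb2, Kd1, Kc1, Kb1.
Count: 16.

16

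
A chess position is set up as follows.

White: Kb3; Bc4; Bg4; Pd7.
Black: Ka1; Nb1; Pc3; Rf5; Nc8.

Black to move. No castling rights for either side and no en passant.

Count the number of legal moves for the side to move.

21

Black to move; king on a1.
In check: no.
Legal moves: Ne7, Na7, Nd6, Nb6, Rf8, Rf7, Rf6, Rh5, Rg5, Re5, Rd5, Rc5, Rb5+, Ra5, Rf4, Rf3, Rf2, Rf1, Na3, Nd2+, c2.
Count: 21.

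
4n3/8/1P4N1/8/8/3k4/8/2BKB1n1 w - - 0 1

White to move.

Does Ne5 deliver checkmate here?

no

After Ne5: black king on d3; in check: yes, from the white knight on e5.
Black has 2 legal replies: Ke4, Kd4.
In check but a legal move exists → not checkmate.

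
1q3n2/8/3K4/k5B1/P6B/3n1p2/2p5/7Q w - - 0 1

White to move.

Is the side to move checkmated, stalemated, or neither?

neither

White to move; white king on d6.
In check: yes, from the black queen on b8.
King squares — c5: attacked by Nd3; d5: available; e5: attacked by Nd3; c6: available; e6: attacked by Nf8; c7: attacked by Qb8; d7: attacked by Nf8; e7: available.
Legal moves for White: Ke7, Kc6, Kd5.
White is in check but has 3 legal moves → neither.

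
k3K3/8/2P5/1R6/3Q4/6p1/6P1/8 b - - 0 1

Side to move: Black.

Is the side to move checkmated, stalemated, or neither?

Black to move; black king on a8.
In check: no.
King squares — a7: attacked by Qd4; b7: attacked by Rb5; b8: attacked by Rb5.
Legal moves for Black: none.
Not in check and no legal moves → stalemate.

stalemate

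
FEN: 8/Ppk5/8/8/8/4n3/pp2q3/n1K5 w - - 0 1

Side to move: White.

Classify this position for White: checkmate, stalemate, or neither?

checkmate

White to move; white king on c1.
In check: yes, from the black pawn on b2.
King squares — b1: attacked by Pa2; d1: attacked by Qe2; b2: attacked by Qe2; c2: attacked by Na1; d2: attacked by Qe2.
Legal moves for White: none.
In check with no legal moves → checkmate.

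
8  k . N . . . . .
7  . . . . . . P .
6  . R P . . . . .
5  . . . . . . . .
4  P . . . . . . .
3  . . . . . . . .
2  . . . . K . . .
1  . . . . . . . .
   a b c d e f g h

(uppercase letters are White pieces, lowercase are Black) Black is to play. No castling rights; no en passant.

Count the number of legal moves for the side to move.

Black to move; king on a8.
In check: no.
Legal moves: none.
Count: 0.

0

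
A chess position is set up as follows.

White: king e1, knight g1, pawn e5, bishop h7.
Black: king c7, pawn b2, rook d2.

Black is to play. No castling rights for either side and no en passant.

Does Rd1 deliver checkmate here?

no

After Rd1: white king on e1; in check: yes, from the black rook on d1.
White has 3 legal replies: Kf2, Ke2, Kxd1.
In check but a legal move exists → not checkmate.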